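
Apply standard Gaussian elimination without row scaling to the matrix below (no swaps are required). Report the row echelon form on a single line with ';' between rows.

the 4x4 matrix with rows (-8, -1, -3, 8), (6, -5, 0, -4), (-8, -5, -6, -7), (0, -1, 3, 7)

Forward elimination:
R2 <- R2 - (-3/4)*R1:  [     0  -23/4   -9/4      2 ]
R3 <- R3 - (1)*R1:  [   0   -4   -3  -15 ]
R3 <- R3 - (16/23)*R2:  [       0        0   -33/23  -377/23 ]
R4 <- R4 - (4/23)*R2:  [      0       0   78/23  153/23 ]
R4 <- R4 - (-26/11)*R3:  [       0        0        0  -353/11 ]
Row echelon form:
[ -8     -1      -3        8 ]
[  0  -23/4    -9/4        2 ]
[  0      0  -33/23  -377/23 ]
[  0      0       0  -353/11 ]

REF = [-8 -1 -3 8; 0 -23/4 -9/4 2; 0 0 -33/23 -377/23; 0 0 0 -353/11]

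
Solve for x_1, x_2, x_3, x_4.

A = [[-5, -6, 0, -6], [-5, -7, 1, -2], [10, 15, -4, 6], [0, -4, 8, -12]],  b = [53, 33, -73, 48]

Forward elimination on [A|b]:
R2 <- R2 - (1)*R1:  [   0   -1    1    4  -20 ]
R3 <- R3 - (-2)*R1:  [  0   3  -4  -6  33 ]
R3 <- R3 - (-3)*R2:  [   0    0   -1    6  -27 ]
R4 <- R4 - (4)*R2:  [   0    0    4  -28  128 ]
R4 <- R4 - (-4)*R3:  [  0   0   0  -4  20 ]
Row echelon form:
[ -5  -6   0  -6  |   53 ]
[  0  -1   1   4  |  -20 ]
[  0   0  -1   6  |  -27 ]
[  0   0   0  -4  |   20 ]
Back-substitution:
x_4 = (20) / -4 = -5
x_3 = (-27 - (6)*(-5)) / -1 = -3
x_2 = (-20 - (1)*(-3) - (4)*(-5)) / -1 = -3
x_1 = (53 - (-6)*(-3) - (-6)*(-5)) / -5 = -1

(-1, -3, -3, -5)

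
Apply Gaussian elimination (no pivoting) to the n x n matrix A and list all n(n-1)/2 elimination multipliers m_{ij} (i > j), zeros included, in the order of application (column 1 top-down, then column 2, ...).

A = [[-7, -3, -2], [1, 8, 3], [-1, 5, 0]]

Forward elimination:
R2 <- R2 - (-1/7)*R1:  [    0  53/7  19/7 ]
R3 <- R3 - (1/7)*R1:  [    0  38/7   2/7 ]
R3 <- R3 - (38/53)*R2:  [      0       0  -88/53 ]
Multipliers (in order of application): m_{21} = -1/7, m_{31} = 1/7, m_{32} = 38/53

multipliers: -1/7, 1/7, 38/53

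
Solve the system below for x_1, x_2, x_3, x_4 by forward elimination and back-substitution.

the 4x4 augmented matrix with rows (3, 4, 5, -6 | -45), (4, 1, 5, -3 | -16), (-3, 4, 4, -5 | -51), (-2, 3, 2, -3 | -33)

Forward elimination on [A|b]:
R2 <- R2 - (4/3)*R1:  [     0  -13/3   -5/3      5     44 ]
R3 <- R3 - (-1)*R1:  [   0    8    9  -11  -96 ]
R4 <- R4 - (-2/3)*R1:  [    0  17/3  16/3    -7   -63 ]
R3 <- R3 - (-24/13)*R2:  [       0        0    77/13   -23/13  -192/13 ]
R4 <- R4 - (-17/13)*R2:  [      0       0   41/13   -6/13  -71/13 ]
R4 <- R4 - (41/77)*R3:  [      0       0       0   37/77  185/77 ]
Row echelon form:
[ 3      4      5      -6  |      -45 ]
[ 0  -13/3   -5/3       5  |       44 ]
[ 0      0  77/13  -23/13  |  -192/13 ]
[ 0      0      0   37/77  |   185/77 ]
Back-substitution:
x_4 = (185/77) / (37/77) = 5
x_3 = (-192/13 - (-23/13)*(5)) / (77/13) = -1
x_2 = (44 - (-5/3)*(-1) - (5)*(5)) / (-13/3) = -4
x_1 = (-45 - (4)*(-4) - (5)*(-1) - (-6)*(5)) / 3 = 2

(2, -4, -1, 5)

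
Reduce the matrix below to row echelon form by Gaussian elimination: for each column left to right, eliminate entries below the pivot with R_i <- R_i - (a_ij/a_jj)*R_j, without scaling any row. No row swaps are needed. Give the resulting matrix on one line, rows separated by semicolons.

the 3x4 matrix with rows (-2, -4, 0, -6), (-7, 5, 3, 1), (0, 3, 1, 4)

REF = [-2 -4 0 -6; 0 19 3 22; 0 0 10/19 10/19]

Forward elimination:
R2 <- R2 - (7/2)*R1:  [  0  19   3  22 ]
R3 <- R3 - (3/19)*R2:  [     0      0  10/19  10/19 ]
Row echelon form:
[ -2  -4      0     -6 ]
[  0  19      3     22 ]
[  0   0  10/19  10/19 ]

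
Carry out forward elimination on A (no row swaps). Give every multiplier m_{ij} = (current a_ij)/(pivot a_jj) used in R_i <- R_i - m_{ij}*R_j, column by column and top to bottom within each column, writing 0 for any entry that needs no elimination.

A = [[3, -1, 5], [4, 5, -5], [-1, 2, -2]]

multipliers: 4/3, -1/3, 5/19

Forward elimination:
R2 <- R2 - (4/3)*R1:  [     0   19/3  -35/3 ]
R3 <- R3 - (-1/3)*R1:  [    0   5/3  -1/3 ]
R3 <- R3 - (5/19)*R2:  [     0      0  52/19 ]
Multipliers (in order of application): m_{21} = 4/3, m_{31} = -1/3, m_{32} = 5/19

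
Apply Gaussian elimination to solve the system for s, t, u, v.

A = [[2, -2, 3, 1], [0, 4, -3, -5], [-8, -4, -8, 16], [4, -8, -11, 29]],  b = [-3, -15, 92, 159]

Forward elimination on [A|b]:
R3 <- R3 - (-4)*R1:  [   0  -12    4   20   80 ]
R4 <- R4 - (2)*R1:  [   0   -4  -17   27  165 ]
R3 <- R3 - (-3)*R2:  [  0   0  -5   5  35 ]
R4 <- R4 - (-1)*R2:  [   0    0  -20   22  150 ]
R4 <- R4 - (4)*R3:  [  0   0   0   2  10 ]
Row echelon form:
[ 2  -2   3   1  |   -3 ]
[ 0   4  -3  -5  |  -15 ]
[ 0   0  -5   5  |   35 ]
[ 0   0   0   2  |   10 ]
Back-substitution:
v = (10) / 2 = 5
u = (35 - (5)*(5)) / -5 = -2
t = (-15 - (-3)*(-2) - (-5)*(5)) / 4 = 1
s = (-3 - (-2)*(1) - (3)*(-2) - (1)*(5)) / 2 = 0

(0, 1, -2, 5)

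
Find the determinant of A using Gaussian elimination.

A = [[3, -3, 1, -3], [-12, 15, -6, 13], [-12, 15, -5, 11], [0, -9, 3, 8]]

det(A) = 45

Forward elimination:
R2 <- R2 - (-4)*R1:  [  0   3  -2   1 ]
R3 <- R3 - (-4)*R1:  [  0   3  -1  -1 ]
R3 <- R3 - (1)*R2:  [  0   0   1  -2 ]
R4 <- R4 - (-3)*R2:  [  0   0  -3  11 ]
R4 <- R4 - (-3)*R3:  [ 0  0  0  5 ]
Upper-triangular form:
[ 3  -3   1  -3 ]
[ 0   3  -2   1 ]
[ 0   0   1  -2 ]
[ 0   0   0   5 ]
det(A) = (-1)^0 * (3) * (3) * (1) * (5) = 45  (0 row swaps -> sign +1)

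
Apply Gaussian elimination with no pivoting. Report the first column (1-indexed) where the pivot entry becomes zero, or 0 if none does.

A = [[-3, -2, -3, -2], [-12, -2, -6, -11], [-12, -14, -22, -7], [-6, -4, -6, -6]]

first zero-pivot column = 0

Naive forward elimination:
R2 <- R2 - (4)*R1:  [  0   6   6  -3 ]
R3 <- R3 - (4)*R1:  [   0   -6  -10    1 ]
R4 <- R4 - (2)*R1:  [  0   0   0  -2 ]
R3 <- R3 - (-1)*R2:  [  0   0  -4  -2 ]
All pivots nonzero; naive elimination completes without hitting a zero pivot.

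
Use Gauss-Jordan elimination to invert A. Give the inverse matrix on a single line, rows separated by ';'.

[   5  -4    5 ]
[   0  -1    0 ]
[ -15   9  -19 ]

inverse = [19/20 -31/20 1/4; 0 -1 0; -3/4 3/4 -1/4]

Gauss-Jordan on [A | I]:
R1 <- (1/5)*R1:  [    1  -4/5     1  |   1/5     0     0 ]
R3 <- R3 - (-15)*R1:  [  0  -3  -4  |   3   0   1 ]
R2 <- (1/-1)*R2:  [  0   1   0  |   0  -1   0 ]
R1 <- R1 - (-4/5)*R2:  [    1     0     1  |   1/5  -4/5     0 ]
R3 <- R3 - (-3)*R2:  [  0   0  -4  |   3  -3   1 ]
R3 <- (1/-4)*R3:  [    0     0     1  |  -3/4   3/4  -1/4 ]
R1 <- R1 - (1)*R3:  [      1       0       0  |   19/20  -31/20     1/4 ]
Right block of [I | A^{-1}] is the inverse:
[ 19/20  -31/20   1/4 ]
[     0      -1     0 ]
[  -3/4     3/4  -1/4 ]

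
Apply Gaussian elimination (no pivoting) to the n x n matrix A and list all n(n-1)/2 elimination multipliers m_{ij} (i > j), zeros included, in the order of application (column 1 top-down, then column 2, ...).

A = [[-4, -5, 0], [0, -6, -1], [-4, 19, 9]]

multipliers: 0, 1, -4

Forward elimination:
R2: entry in column 1 is already 0 -> m_{21} = 0 (no row operation needed)
R3 <- R3 - (1)*R1:  [  0  24   9 ]
R3 <- R3 - (-4)*R2:  [ 0  0  5 ]
Multipliers (in order of application): m_{21} = 0, m_{31} = 1, m_{32} = -4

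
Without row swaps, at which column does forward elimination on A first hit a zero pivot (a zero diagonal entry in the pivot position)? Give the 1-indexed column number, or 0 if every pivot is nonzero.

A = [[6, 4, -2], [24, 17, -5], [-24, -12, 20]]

first zero-pivot column = 3

Naive forward elimination:
R2 <- R2 - (4)*R1:  [ 0  1  3 ]
R3 <- R3 - (-4)*R1:  [  0   4  12 ]
R3 <- R3 - (4)*R2:  [ 0  0  0 ]
Matrix at this point:
[ 6  4  -2 ]
[ 0  1   3 ]
[ 0  0   0 ]
Pivot entry (3,3) in the last row is zero and there are no rows below to swap with -> zero pivot in column 3 (A is singular).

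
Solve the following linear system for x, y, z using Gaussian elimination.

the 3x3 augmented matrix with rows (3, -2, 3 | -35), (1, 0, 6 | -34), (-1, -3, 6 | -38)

Forward elimination on [A|b]:
R2 <- R2 - (1/3)*R1:  [     0    2/3      5  -67/3 ]
R3 <- R3 - (-1/3)*R1:  [      0   -11/3       7  -149/3 ]
R3 <- R3 - (-11/2)*R2:  [      0       0    69/2  -345/2 ]
Row echelon form:
[ 3   -2     3  |     -35 ]
[ 0  2/3     5  |   -67/3 ]
[ 0    0  69/2  |  -345/2 ]
Back-substitution:
z = (-345/2) / (69/2) = -5
y = (-67/3 - (5)*(-5)) / (2/3) = 4
x = (-35 - (-2)*(4) - (3)*(-5)) / 3 = -4

(-4, 4, -5)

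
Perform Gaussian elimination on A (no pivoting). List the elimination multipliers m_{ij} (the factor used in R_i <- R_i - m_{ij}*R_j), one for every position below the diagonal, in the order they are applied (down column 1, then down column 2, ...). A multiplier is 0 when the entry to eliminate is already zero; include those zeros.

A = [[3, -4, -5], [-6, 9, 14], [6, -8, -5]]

Forward elimination:
R2 <- R2 - (-2)*R1:  [ 0  1  4 ]
R3 <- R3 - (2)*R1:  [ 0  0  5 ]
R3: entry in column 2 is already 0 -> m_{32} = 0 (no row operation needed)
Multipliers (in order of application): m_{21} = -2, m_{31} = 2, m_{32} = 0

multipliers: -2, 2, 0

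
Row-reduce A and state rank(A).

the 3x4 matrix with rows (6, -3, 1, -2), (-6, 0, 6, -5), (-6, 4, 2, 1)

rank(A) = 3

Row reduction:
R2 <- R2 - (-1)*R1:  [  0  -3   7  -7 ]
R3 <- R3 - (-1)*R1:  [  0   1   3  -1 ]
R3 <- R3 - (-1/3)*R2:  [     0      0   16/3  -10/3 ]
Row echelon form:
[ 6  -3     1     -2 ]
[ 0  -3     7     -7 ]
[ 0   0  16/3  -10/3 ]
Nonzero rows / pivot columns: 3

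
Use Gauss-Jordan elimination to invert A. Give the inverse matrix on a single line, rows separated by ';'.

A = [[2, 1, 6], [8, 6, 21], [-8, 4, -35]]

inverse = [-147/2 59/4 -15/4; 28 -11/2 3/2; 20 -4 1]

Gauss-Jordan on [A | I]:
R1 <- (1/2)*R1:  [   1  1/2    3  |  1/2    0    0 ]
R2 <- R2 - (8)*R1:  [  0   2  -3  |  -4   1   0 ]
R3 <- R3 - (-8)*R1:  [   0    8  -11  |    4    0    1 ]
R2 <- (1/2)*R2:  [    0     1  -3/2  |    -2   1/2     0 ]
R1 <- R1 - (1/2)*R2:  [    1     0  15/4  |   3/2  -1/4     0 ]
R3 <- R3 - (8)*R2:  [  0   0   1  |  20  -4   1 ]
R1 <- R1 - (15/4)*R3:  [      1       0       0  |  -147/2    59/4   -15/4 ]
R2 <- R2 - (-3/2)*R3:  [     0      1      0  |     28  -11/2    3/2 ]
Right block of [I | A^{-1}] is the inverse:
[ -147/2   59/4  -15/4 ]
[     28  -11/2    3/2 ]
[     20     -4      1 ]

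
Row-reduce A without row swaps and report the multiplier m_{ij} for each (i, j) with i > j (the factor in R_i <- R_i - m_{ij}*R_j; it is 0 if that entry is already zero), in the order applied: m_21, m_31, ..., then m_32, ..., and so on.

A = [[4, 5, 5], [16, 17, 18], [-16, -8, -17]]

multipliers: 4, -4, -4

Forward elimination:
R2 <- R2 - (4)*R1:  [  0  -3  -2 ]
R3 <- R3 - (-4)*R1:  [  0  12   3 ]
R3 <- R3 - (-4)*R2:  [  0   0  -5 ]
Multipliers (in order of application): m_{21} = 4, m_{31} = -4, m_{32} = -4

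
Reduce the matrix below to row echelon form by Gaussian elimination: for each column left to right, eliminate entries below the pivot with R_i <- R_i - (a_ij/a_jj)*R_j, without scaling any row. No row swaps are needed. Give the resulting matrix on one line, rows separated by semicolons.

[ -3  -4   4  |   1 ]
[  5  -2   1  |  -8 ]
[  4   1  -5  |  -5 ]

REF = [-3 -4 4 1; 0 -26/3 23/3 -19/3; 0 0 -7/2 -1/2]

Forward elimination:
R2 <- R2 - (-5/3)*R1:  [     0  -26/3   23/3  -19/3 ]
R3 <- R3 - (-4/3)*R1:  [     0  -13/3    1/3  -11/3 ]
R3 <- R3 - (1/2)*R2:  [    0     0  -7/2  -1/2 ]
Row echelon form:
[ -3     -4     4  |      1 ]
[  0  -26/3  23/3  |  -19/3 ]
[  0      0  -7/2  |   -1/2 ]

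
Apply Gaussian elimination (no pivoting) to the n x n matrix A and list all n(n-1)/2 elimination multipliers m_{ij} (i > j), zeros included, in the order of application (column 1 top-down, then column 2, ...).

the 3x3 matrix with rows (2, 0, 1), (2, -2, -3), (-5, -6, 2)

multipliers: 1, -5/2, 3

Forward elimination:
R2 <- R2 - (1)*R1:  [  0  -2  -4 ]
R3 <- R3 - (-5/2)*R1:  [   0   -6  9/2 ]
R3 <- R3 - (3)*R2:  [    0     0  33/2 ]
Multipliers (in order of application): m_{21} = 1, m_{31} = -5/2, m_{32} = 3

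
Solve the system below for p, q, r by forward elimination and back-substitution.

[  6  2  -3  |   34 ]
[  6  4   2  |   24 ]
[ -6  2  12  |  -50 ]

Forward elimination on [A|b]:
R2 <- R2 - (1)*R1:  [   0    2    5  -10 ]
R3 <- R3 - (-1)*R1:  [   0    4    9  -16 ]
R3 <- R3 - (2)*R2:  [  0   0  -1   4 ]
Row echelon form:
[ 6  2  -3  |   34 ]
[ 0  2   5  |  -10 ]
[ 0  0  -1  |    4 ]
Back-substitution:
r = (4) / -1 = -4
q = (-10 - (5)*(-4)) / 2 = 5
p = (34 - (2)*(5) - (-3)*(-4)) / 6 = 2

(2, 5, -4)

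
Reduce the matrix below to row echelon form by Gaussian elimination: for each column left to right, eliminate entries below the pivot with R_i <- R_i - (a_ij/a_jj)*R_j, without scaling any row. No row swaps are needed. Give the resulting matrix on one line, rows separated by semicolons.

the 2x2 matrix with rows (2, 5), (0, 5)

REF = [2 5; 0 5]

Forward elimination:
Row echelon form:
[ 2  5 ]
[ 0  5 ]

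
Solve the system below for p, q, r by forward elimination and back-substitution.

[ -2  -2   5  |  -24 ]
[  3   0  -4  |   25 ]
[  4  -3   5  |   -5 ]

(3, -1, -4)

Forward elimination on [A|b]:
R2 <- R2 - (-3/2)*R1:  [   0   -3  7/2  -11 ]
R3 <- R3 - (-2)*R1:  [   0   -7   15  -53 ]
R3 <- R3 - (7/3)*R2:  [     0      0   41/6  -82/3 ]
Row echelon form:
[ -2  -2     5  |    -24 ]
[  0  -3   7/2  |    -11 ]
[  0   0  41/6  |  -82/3 ]
Back-substitution:
r = (-82/3) / (41/6) = -4
q = (-11 - (7/2)*(-4)) / -3 = -1
p = (-24 - (-2)*(-1) - (5)*(-4)) / -2 = 3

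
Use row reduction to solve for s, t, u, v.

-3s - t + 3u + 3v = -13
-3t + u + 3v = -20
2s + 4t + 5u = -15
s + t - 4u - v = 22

(-3, 4, -5, -1)

Forward elimination on [A|b]:
R3 <- R3 - (-2/3)*R1:  [     0   10/3      7      2  -71/3 ]
R4 <- R4 - (-1/3)*R1:  [    0   2/3    -3     0  53/3 ]
R3 <- R3 - (-10/9)*R2:  [      0       0    73/9    16/3  -413/9 ]
R4 <- R4 - (-2/9)*R2:  [     0      0  -25/9    2/3  119/9 ]
R4 <- R4 - (-25/73)*R3:  [       0        0        0   182/73  -182/73 ]
Row echelon form:
[ -3  -1     3       3  |      -13 ]
[  0  -3     1       3  |      -20 ]
[  0   0  73/9    16/3  |   -413/9 ]
[  0   0     0  182/73  |  -182/73 ]
Back-substitution:
v = (-182/73) / (182/73) = -1
u = (-413/9 - (16/3)*(-1)) / (73/9) = -5
t = (-20 - (1)*(-5) - (3)*(-1)) / -3 = 4
s = (-13 - (-1)*(4) - (3)*(-5) - (3)*(-1)) / -3 = -3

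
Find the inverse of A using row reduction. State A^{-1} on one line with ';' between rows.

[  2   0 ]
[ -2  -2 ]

inverse = [1/2 0; -1/2 -1/2]

Gauss-Jordan on [A | I]:
R1 <- (1/2)*R1:  [   1    0  |  1/2    0 ]
R2 <- R2 - (-2)*R1:  [  0  -2  |   1   1 ]
R2 <- (1/-2)*R2:  [    0     1  |  -1/2  -1/2 ]
Right block of [I | A^{-1}] is the inverse:
[  1/2     0 ]
[ -1/2  -1/2 ]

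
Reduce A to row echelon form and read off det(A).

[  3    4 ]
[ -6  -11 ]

det(A) = -9

Forward elimination:
R2 <- R2 - (-2)*R1:  [  0  -3 ]
Upper-triangular form:
[ 3   4 ]
[ 0  -3 ]
det(A) = (-1)^0 * (3) * (-3) = -9  (0 row swaps -> sign +1)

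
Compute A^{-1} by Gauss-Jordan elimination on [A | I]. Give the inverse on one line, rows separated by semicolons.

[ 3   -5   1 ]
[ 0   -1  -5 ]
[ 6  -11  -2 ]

Gauss-Jordan on [A | I]:
R1 <- (1/3)*R1:  [    1  -5/3   1/3  |   1/3     0     0 ]
R3 <- R3 - (6)*R1:  [  0  -1  -4  |  -2   0   1 ]
R2 <- (1/-1)*R2:  [  0   1   5  |   0  -1   0 ]
R1 <- R1 - (-5/3)*R2:  [    1     0  26/3  |   1/3  -5/3     0 ]
R3 <- R3 - (-1)*R2:  [  0   0   1  |  -2  -1   1 ]
R1 <- R1 - (26/3)*R3:  [     1      0      0  |   53/3      7  -26/3 ]
R2 <- R2 - (5)*R3:  [  0   1   0  |  10   4  -5 ]
Right block of [I | A^{-1}] is the inverse:
[ 53/3   7  -26/3 ]
[   10   4     -5 ]
[   -2  -1      1 ]

inverse = [53/3 7 -26/3; 10 4 -5; -2 -1 1]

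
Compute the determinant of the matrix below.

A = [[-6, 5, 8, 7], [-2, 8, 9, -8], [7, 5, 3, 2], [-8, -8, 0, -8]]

Forward elimination:
R2 <- R2 - (1/3)*R1:  [     0   19/3   19/3  -31/3 ]
R3 <- R3 - (-7/6)*R1:  [    0  65/6  37/3  61/6 ]
R4 <- R4 - (4/3)*R1:  [     0  -44/3  -32/3  -52/3 ]
R3 <- R3 - (65/38)*R2:  [      0       0     3/2  529/19 ]
R4 <- R4 - (-44/19)*R2:  [       0        0        4  -784/19 ]
R4 <- R4 - (8/3)*R3:  [        0         0         0  -6584/57 ]
Upper-triangular form:
[ -6     5     8         7 ]
[  0  19/3  19/3     -31/3 ]
[  0     0   3/2    529/19 ]
[  0     0     0  -6584/57 ]
det(A) = (-1)^0 * (-6) * (19/3) * (3/2) * (-6584/57) = 6584  (0 row swaps -> sign +1)

det(A) = 6584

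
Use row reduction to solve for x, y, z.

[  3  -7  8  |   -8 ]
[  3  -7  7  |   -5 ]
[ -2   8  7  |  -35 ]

(3, -1, -3)

Forward elimination on [A|b]:
R2 <- R2 - (1)*R1:  [  0   0  -1   3 ]
R3 <- R3 - (-2/3)*R1:  [      0    10/3    37/3  -121/3 ]
R2 <-> R3   (pivot in column 2 was zero)
[ 3    -7     8      -8 ]
[ 0  10/3  37/3  -121/3 ]
[ 0     0    -1       3 ]
Row echelon form:
[ 3    -7     8  |      -8 ]
[ 0  10/3  37/3  |  -121/3 ]
[ 0     0    -1  |       3 ]
Back-substitution:
z = (3) / -1 = -3
y = (-121/3 - (37/3)*(-3)) / (10/3) = -1
x = (-8 - (-7)*(-1) - (8)*(-3)) / 3 = 3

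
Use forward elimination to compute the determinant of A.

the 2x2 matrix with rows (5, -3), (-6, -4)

Forward elimination:
R2 <- R2 - (-6/5)*R1:  [     0  -38/5 ]
Upper-triangular form:
[ 5     -3 ]
[ 0  -38/5 ]
det(A) = (-1)^0 * (5) * (-38/5) = -38  (0 row swaps -> sign +1)

det(A) = -38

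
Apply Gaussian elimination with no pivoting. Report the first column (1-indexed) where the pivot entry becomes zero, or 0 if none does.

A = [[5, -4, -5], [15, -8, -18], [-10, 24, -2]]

Naive forward elimination:
R2 <- R2 - (3)*R1:  [  0   4  -3 ]
R3 <- R3 - (-2)*R1:  [   0   16  -12 ]
R3 <- R3 - (4)*R2:  [ 0  0  0 ]
Matrix at this point:
[ 5  -4  -5 ]
[ 0   4  -3 ]
[ 0   0   0 ]
Pivot entry (3,3) in the last row is zero and there are no rows below to swap with -> zero pivot in column 3 (A is singular).

first zero-pivot column = 3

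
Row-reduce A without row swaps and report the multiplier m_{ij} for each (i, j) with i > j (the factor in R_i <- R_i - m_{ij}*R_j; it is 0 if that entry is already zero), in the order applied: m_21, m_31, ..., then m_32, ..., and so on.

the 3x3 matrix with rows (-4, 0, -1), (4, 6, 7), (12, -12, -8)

Forward elimination:
R2 <- R2 - (-1)*R1:  [ 0  6  6 ]
R3 <- R3 - (-3)*R1:  [   0  -12  -11 ]
R3 <- R3 - (-2)*R2:  [ 0  0  1 ]
Multipliers (in order of application): m_{21} = -1, m_{31} = -3, m_{32} = -2

multipliers: -1, -3, -2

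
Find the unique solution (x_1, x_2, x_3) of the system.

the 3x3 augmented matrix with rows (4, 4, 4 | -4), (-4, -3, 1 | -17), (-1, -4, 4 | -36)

(0, 4, -5)

Forward elimination on [A|b]:
R2 <- R2 - (-1)*R1:  [   0    1    5  -21 ]
R3 <- R3 - (-1/4)*R1:  [   0   -3    5  -37 ]
R3 <- R3 - (-3)*R2:  [    0     0    20  -100 ]
Row echelon form:
[ 4  4   4  |    -4 ]
[ 0  1   5  |   -21 ]
[ 0  0  20  |  -100 ]
Back-substitution:
x_3 = (-100) / 20 = -5
x_2 = (-21 - (5)*(-5)) / 1 = 4
x_1 = (-4 - (4)*(4) - (4)*(-5)) / 4 = 0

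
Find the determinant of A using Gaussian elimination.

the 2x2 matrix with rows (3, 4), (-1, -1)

Forward elimination:
R2 <- R2 - (-1/3)*R1:  [   0  1/3 ]
Upper-triangular form:
[ 3    4 ]
[ 0  1/3 ]
det(A) = (-1)^0 * (3) * (1/3) = 1  (0 row swaps -> sign +1)

det(A) = 1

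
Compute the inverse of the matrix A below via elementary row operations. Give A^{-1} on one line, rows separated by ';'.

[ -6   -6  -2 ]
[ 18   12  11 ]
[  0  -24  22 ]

inverse = [22/3 5/2 -7/12; -11/2 -11/6 5/12; -6 -2 1/2]

Gauss-Jordan on [A | I]:
R1 <- (1/-6)*R1:  [    1     1   1/3  |  -1/6     0     0 ]
R2 <- R2 - (18)*R1:  [  0  -6   5  |   3   1   0 ]
R2 <- (1/-6)*R2:  [    0     1  -5/6  |  -1/2  -1/6     0 ]
R1 <- R1 - (1)*R2:  [   1    0  7/6  |  1/3  1/6    0 ]
R3 <- R3 - (-24)*R2:  [   0    0    2  |  -12   -4    1 ]
R3 <- (1/2)*R3:  [   0    0    1  |   -6   -2  1/2 ]
R1 <- R1 - (7/6)*R3:  [     1      0      0  |   22/3    5/2  -7/12 ]
R2 <- R2 - (-5/6)*R3:  [     0      1      0  |  -11/2  -11/6   5/12 ]
Right block of [I | A^{-1}] is the inverse:
[  22/3    5/2  -7/12 ]
[ -11/2  -11/6   5/12 ]
[    -6     -2    1/2 ]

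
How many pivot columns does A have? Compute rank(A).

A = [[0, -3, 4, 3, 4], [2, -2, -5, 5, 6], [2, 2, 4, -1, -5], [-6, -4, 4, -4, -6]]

Row reduction:
R1 <-> R2   (pivot in column 1 was zero)
[  2  -2  -5   5   6 ]
[  0  -3   4   3   4 ]
[  2   2   4  -1  -5 ]
[ -6  -4   4  -4  -6 ]
R3 <- R3 - (1)*R1:  [   0    4    9   -6  -11 ]
R4 <- R4 - (-3)*R1:  [   0  -10  -11   11   12 ]
R3 <- R3 - (-4/3)*R2:  [     0      0   43/3     -2  -17/3 ]
R4 <- R4 - (10/3)*R2:  [     0      0  -73/3      1   -4/3 ]
R4 <- R4 - (-73/43)*R3:  [       0        0        0  -103/43  -471/43 ]
Row echelon form:
[ 2  -2    -5        5        6 ]
[ 0  -3     4        3        4 ]
[ 0   0  43/3       -2    -17/3 ]
[ 0   0     0  -103/43  -471/43 ]
Nonzero rows / pivot columns: 4

rank(A) = 4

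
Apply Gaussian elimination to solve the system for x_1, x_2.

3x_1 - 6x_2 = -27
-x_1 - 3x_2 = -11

(-1, 4)

Forward elimination on [A|b]:
R2 <- R2 - (-1/3)*R1:  [   0   -5  -20 ]
Row echelon form:
[ 3  -6  |  -27 ]
[ 0  -5  |  -20 ]
Back-substitution:
x_2 = (-20) / -5 = 4
x_1 = (-27 - (-6)*(4)) / 3 = -1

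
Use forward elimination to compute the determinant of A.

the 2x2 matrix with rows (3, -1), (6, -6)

det(A) = -12

Forward elimination:
R2 <- R2 - (2)*R1:  [  0  -4 ]
Upper-triangular form:
[ 3  -1 ]
[ 0  -4 ]
det(A) = (-1)^0 * (3) * (-4) = -12  (0 row swaps -> sign +1)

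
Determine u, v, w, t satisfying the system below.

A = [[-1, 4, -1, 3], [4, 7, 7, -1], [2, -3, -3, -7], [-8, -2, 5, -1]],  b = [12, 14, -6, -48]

(4, 2, -2, 2)

Forward elimination on [A|b]:
R2 <- R2 - (-4)*R1:  [  0  23   3  11  62 ]
R3 <- R3 - (-2)*R1:  [  0   5  -5  -1  18 ]
R4 <- R4 - (8)*R1:  [    0   -34    13   -25  -144 ]
R3 <- R3 - (5/23)*R2:  [       0        0  -130/23   -78/23   104/23 ]
R4 <- R4 - (-34/23)*R2:  [        0         0    401/23   -201/23  -1204/23 ]
R4 <- R4 - (-401/130)*R3:  [      0       0       0   -96/5  -192/5 ]
Row echelon form:
[ -1   4       -1       3  |      12 ]
[  0  23        3      11  |      62 ]
[  0   0  -130/23  -78/23  |  104/23 ]
[  0   0        0   -96/5  |  -192/5 ]
Back-substitution:
t = (-192/5) / (-96/5) = 2
w = (104/23 - (-78/23)*(2)) / (-130/23) = -2
v = (62 - (3)*(-2) - (11)*(2)) / 23 = 2
u = (12 - (4)*(2) - (-1)*(-2) - (3)*(2)) / -1 = 4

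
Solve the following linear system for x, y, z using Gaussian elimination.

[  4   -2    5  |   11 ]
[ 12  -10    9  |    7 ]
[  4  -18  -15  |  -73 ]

Forward elimination on [A|b]:
R2 <- R2 - (3)*R1:  [   0   -4   -6  -26 ]
R3 <- R3 - (1)*R1:  [   0  -16  -20  -84 ]
R3 <- R3 - (4)*R2:  [  0   0   4  20 ]
Row echelon form:
[ 4  -2   5  |   11 ]
[ 0  -4  -6  |  -26 ]
[ 0   0   4  |   20 ]
Back-substitution:
z = (20) / 4 = 5
y = (-26 - (-6)*(5)) / -4 = -1
x = (11 - (-2)*(-1) - (5)*(5)) / 4 = -4

(-4, -1, 5)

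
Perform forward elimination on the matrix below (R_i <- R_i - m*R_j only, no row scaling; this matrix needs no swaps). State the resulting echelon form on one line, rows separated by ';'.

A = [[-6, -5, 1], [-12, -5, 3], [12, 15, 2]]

REF = [-6 -5 1; 0 5 1; 0 0 3]

Forward elimination:
R2 <- R2 - (2)*R1:  [ 0  5  1 ]
R3 <- R3 - (-2)*R1:  [ 0  5  4 ]
R3 <- R3 - (1)*R2:  [ 0  0  3 ]
Row echelon form:
[ -6  -5  1 ]
[  0   5  1 ]
[  0   0  3 ]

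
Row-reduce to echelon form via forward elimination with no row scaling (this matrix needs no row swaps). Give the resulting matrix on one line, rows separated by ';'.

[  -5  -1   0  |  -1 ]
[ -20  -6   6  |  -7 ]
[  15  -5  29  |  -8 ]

REF = [-5 -1 0 -1; 0 -2 6 -3; 0 0 5 1]

Forward elimination:
R2 <- R2 - (4)*R1:  [  0  -2   6  -3 ]
R3 <- R3 - (-3)*R1:  [   0   -8   29  -11 ]
R3 <- R3 - (4)*R2:  [ 0  0  5  1 ]
Row echelon form:
[ -5  -1  0  |  -1 ]
[  0  -2  6  |  -3 ]
[  0   0  5  |   1 ]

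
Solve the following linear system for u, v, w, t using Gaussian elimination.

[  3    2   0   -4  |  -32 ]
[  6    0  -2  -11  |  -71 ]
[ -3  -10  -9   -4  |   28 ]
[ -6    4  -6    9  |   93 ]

(-4, 0, -4, 5)

Forward elimination on [A|b]:
R2 <- R2 - (2)*R1:  [  0  -4  -2  -3  -7 ]
R3 <- R3 - (-1)*R1:  [  0  -8  -9  -8  -4 ]
R4 <- R4 - (-2)*R1:  [  0   8  -6   1  29 ]
R3 <- R3 - (2)*R2:  [  0   0  -5  -2  10 ]
R4 <- R4 - (-2)*R2:  [   0    0  -10   -5   15 ]
R4 <- R4 - (2)*R3:  [  0   0   0  -1  -5 ]
Row echelon form:
[ 3   2   0  -4  |  -32 ]
[ 0  -4  -2  -3  |   -7 ]
[ 0   0  -5  -2  |   10 ]
[ 0   0   0  -1  |   -5 ]
Back-substitution:
t = (-5) / -1 = 5
w = (10 - (-2)*(5)) / -5 = -4
v = (-7 - (-2)*(-4) - (-3)*(5)) / -4 = 0
u = (-32 - (2)*(0) - (-4)*(5)) / 3 = -4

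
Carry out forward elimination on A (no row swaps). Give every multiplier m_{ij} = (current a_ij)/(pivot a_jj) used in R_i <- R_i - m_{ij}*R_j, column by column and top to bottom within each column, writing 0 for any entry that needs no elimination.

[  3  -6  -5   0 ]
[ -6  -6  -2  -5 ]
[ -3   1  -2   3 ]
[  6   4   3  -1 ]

Forward elimination:
R2 <- R2 - (-2)*R1:  [   0  -18  -12   -5 ]
R3 <- R3 - (-1)*R1:  [  0  -5  -7   3 ]
R4 <- R4 - (2)*R1:  [  0  16  13  -1 ]
R3 <- R3 - (5/18)*R2:  [     0      0  -11/3  79/18 ]
R4 <- R4 - (-8/9)*R2:  [     0      0    7/3  -49/9 ]
R4 <- R4 - (-7/11)*R3:  [       0        0        0  -175/66 ]
Multipliers (in order of application): m_{21} = -2, m_{31} = -1, m_{41} = 2, m_{32} = 5/18, m_{42} = -8/9, m_{43} = -7/11

multipliers: -2, -1, 2, 5/18, -8/9, -7/11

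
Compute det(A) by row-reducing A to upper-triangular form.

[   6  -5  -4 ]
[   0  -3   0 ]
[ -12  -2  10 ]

det(A) = -36

Forward elimination:
R3 <- R3 - (-2)*R1:  [   0  -12    2 ]
R3 <- R3 - (4)*R2:  [ 0  0  2 ]
Upper-triangular form:
[ 6  -5  -4 ]
[ 0  -3   0 ]
[ 0   0   2 ]
det(A) = (-1)^0 * (6) * (-3) * (2) = -36  (0 row swaps -> sign +1)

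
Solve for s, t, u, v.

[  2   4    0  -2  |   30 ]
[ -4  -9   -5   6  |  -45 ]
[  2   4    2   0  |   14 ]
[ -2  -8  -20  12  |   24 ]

(4, 4, -5, -3)

Forward elimination on [A|b]:
R2 <- R2 - (-2)*R1:  [  0  -1  -5   2  15 ]
R3 <- R3 - (1)*R1:  [   0    0    2    2  -16 ]
R4 <- R4 - (-1)*R1:  [   0   -4  -20   10   54 ]
R4 <- R4 - (4)*R2:  [  0   0   0   2  -6 ]
Row echelon form:
[ 2   4   0  -2  |   30 ]
[ 0  -1  -5   2  |   15 ]
[ 0   0   2   2  |  -16 ]
[ 0   0   0   2  |   -6 ]
Back-substitution:
v = (-6) / 2 = -3
u = (-16 - (2)*(-3)) / 2 = -5
t = (15 - (-5)*(-5) - (2)*(-3)) / -1 = 4
s = (30 - (4)*(4) - (-2)*(-3)) / 2 = 4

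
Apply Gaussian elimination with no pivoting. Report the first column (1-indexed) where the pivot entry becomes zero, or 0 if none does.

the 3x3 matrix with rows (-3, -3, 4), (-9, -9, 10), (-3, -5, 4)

Naive forward elimination:
R2 <- R2 - (3)*R1:  [  0   0  -2 ]
R3 <- R3 - (1)*R1:  [  0  -2   0 ]
Matrix at this point:
[ -3  -3   4 ]
[  0   0  -2 ]
[  0  -2   0 ]
Pivot entry (2,2) is zero but row 3 has -2 in column 2 -> naive elimination stops; a row interchange (e.g. R2 <-> R3) would be required here.

first zero-pivot column = 2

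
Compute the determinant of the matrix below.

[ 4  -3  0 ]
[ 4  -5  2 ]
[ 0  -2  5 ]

Forward elimination:
R2 <- R2 - (1)*R1:  [  0  -2   2 ]
R3 <- R3 - (1)*R2:  [ 0  0  3 ]
Upper-triangular form:
[ 4  -3  0 ]
[ 0  -2  2 ]
[ 0   0  3 ]
det(A) = (-1)^0 * (4) * (-2) * (3) = -24  (0 row swaps -> sign +1)

det(A) = -24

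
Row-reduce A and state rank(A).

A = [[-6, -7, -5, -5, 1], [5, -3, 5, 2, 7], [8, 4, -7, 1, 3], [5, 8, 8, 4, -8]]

Row reduction:
R2 <- R2 - (-5/6)*R1:  [     0  -53/6    5/6  -13/6   47/6 ]
R3 <- R3 - (-4/3)*R1:  [     0  -16/3  -41/3  -17/3   13/3 ]
R4 <- R4 - (-5/6)*R1:  [     0   13/6   23/6   -1/6  -43/6 ]
R3 <- R3 - (32/53)*R2:  [       0        0  -751/53  -231/53   -21/53 ]
R4 <- R4 - (-13/53)*R2:  [       0        0   214/53   -37/53  -278/53 ]
R4 <- R4 - (-214/751)*R3:  [         0          0          0  -1457/751  -4024/751 ]
Row echelon form:
[ -6     -7       -5         -5          1 ]
[  0  -53/6      5/6      -13/6       47/6 ]
[  0      0  -751/53    -231/53     -21/53 ]
[  0      0        0  -1457/751  -4024/751 ]
Nonzero rows / pivot columns: 4

rank(A) = 4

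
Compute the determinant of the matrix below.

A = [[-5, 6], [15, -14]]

det(A) = -20

Forward elimination:
R2 <- R2 - (-3)*R1:  [ 0  4 ]
Upper-triangular form:
[ -5  6 ]
[  0  4 ]
det(A) = (-1)^0 * (-5) * (4) = -20  (0 row swaps -> sign +1)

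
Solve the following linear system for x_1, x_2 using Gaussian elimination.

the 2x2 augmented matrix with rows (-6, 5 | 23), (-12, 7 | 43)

(-3, 1)

Forward elimination on [A|b]:
R2 <- R2 - (2)*R1:  [  0  -3  -3 ]
Row echelon form:
[ -6   5  |  23 ]
[  0  -3  |  -3 ]
Back-substitution:
x_2 = (-3) / -3 = 1
x_1 = (23 - (5)*(1)) / -6 = -3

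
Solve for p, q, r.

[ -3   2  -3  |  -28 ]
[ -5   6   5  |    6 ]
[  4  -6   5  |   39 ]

(5, 1, 5)

Forward elimination on [A|b]:
R2 <- R2 - (5/3)*R1:  [     0    8/3     10  158/3 ]
R3 <- R3 - (-4/3)*R1:  [     0  -10/3      1    5/3 ]
R3 <- R3 - (-5/4)*R2:  [     0      0   27/2  135/2 ]
Row echelon form:
[ -3    2    -3  |    -28 ]
[  0  8/3    10  |  158/3 ]
[  0    0  27/2  |  135/2 ]
Back-substitution:
r = (135/2) / (27/2) = 5
q = (158/3 - (10)*(5)) / (8/3) = 1
p = (-28 - (2)*(1) - (-3)*(5)) / -3 = 5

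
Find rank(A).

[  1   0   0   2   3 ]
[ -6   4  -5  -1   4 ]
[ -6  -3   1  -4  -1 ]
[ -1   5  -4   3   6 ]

rank(A) = 4

Row reduction:
R2 <- R2 - (-6)*R1:  [  0   4  -5  11  22 ]
R3 <- R3 - (-6)*R1:  [  0  -3   1   8  17 ]
R4 <- R4 - (-1)*R1:  [  0   5  -4   5   9 ]
R3 <- R3 - (-3/4)*R2:  [     0      0  -11/4   65/4   67/2 ]
R4 <- R4 - (5/4)*R2:  [     0      0    9/4  -35/4  -37/2 ]
R4 <- R4 - (-9/11)*R3:  [     0      0      0  50/11  98/11 ]
Row echelon form:
[ 1  0      0      2      3 ]
[ 0  4     -5     11     22 ]
[ 0  0  -11/4   65/4   67/2 ]
[ 0  0      0  50/11  98/11 ]
Nonzero rows / pivot columns: 4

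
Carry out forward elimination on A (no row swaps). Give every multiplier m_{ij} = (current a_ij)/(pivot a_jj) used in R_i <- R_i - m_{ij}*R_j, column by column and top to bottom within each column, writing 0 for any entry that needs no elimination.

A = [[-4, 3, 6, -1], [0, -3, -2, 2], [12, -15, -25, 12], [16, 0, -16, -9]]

multipliers: 0, -3, -4, 2, -4, 0

Forward elimination:
R2: entry in column 1 is already 0 -> m_{21} = 0 (no row operation needed)
R3 <- R3 - (-3)*R1:  [  0  -6  -7   9 ]
R4 <- R4 - (-4)*R1:  [   0   12    8  -13 ]
R3 <- R3 - (2)*R2:  [  0   0  -3   5 ]
R4 <- R4 - (-4)*R2:  [  0   0   0  -5 ]
R4: entry in column 3 is already 0 -> m_{43} = 0 (no row operation needed)
Multipliers (in order of application): m_{21} = 0, m_{31} = -3, m_{41} = -4, m_{32} = 2, m_{42} = -4, m_{43} = 0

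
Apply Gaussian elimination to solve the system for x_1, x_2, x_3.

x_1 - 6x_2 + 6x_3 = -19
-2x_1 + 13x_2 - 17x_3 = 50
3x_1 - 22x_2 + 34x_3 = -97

(5, 2, -2)

Forward elimination on [A|b]:
R2 <- R2 - (-2)*R1:  [  0   1  -5  12 ]
R3 <- R3 - (3)*R1:  [   0   -4   16  -40 ]
R3 <- R3 - (-4)*R2:  [  0   0  -4   8 ]
Row echelon form:
[ 1  -6   6  |  -19 ]
[ 0   1  -5  |   12 ]
[ 0   0  -4  |    8 ]
Back-substitution:
x_3 = (8) / -4 = -2
x_2 = (12 - (-5)*(-2)) / 1 = 2
x_1 = (-19 - (-6)*(2) - (6)*(-2)) / 1 = 5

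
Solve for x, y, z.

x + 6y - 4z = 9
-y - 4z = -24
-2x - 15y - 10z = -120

(5, 4, 5)

Forward elimination on [A|b]:
R3 <- R3 - (-2)*R1:  [    0    -3   -18  -102 ]
R3 <- R3 - (3)*R2:  [   0    0   -6  -30 ]
Row echelon form:
[ 1   6  -4  |    9 ]
[ 0  -1  -4  |  -24 ]
[ 0   0  -6  |  -30 ]
Back-substitution:
z = (-30) / -6 = 5
y = (-24 - (-4)*(5)) / -1 = 4
x = (9 - (6)*(4) - (-4)*(5)) / 1 = 5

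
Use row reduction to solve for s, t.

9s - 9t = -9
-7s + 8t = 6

Forward elimination on [A|b]:
R2 <- R2 - (-7/9)*R1:  [  0   1  -1 ]
Row echelon form:
[ 9  -9  |  -9 ]
[ 0   1  |  -1 ]
Back-substitution:
t = (-1) / 1 = -1
s = (-9 - (-9)*(-1)) / 9 = -2

(-2, -1)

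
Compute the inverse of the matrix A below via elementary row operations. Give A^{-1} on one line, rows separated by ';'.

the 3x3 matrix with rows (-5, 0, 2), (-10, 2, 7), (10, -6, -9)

Gauss-Jordan on [A | I]:
R1 <- (1/-5)*R1:  [    1     0  -2/5  |  -1/5     0     0 ]
R2 <- R2 - (-10)*R1:  [  0   2   3  |  -2   1   0 ]
R3 <- R3 - (10)*R1:  [  0  -6  -5  |   2   0   1 ]
R2 <- (1/2)*R2:  [   0    1  3/2  |   -1  1/2    0 ]
R3 <- R3 - (-6)*R2:  [  0   0   4  |  -4   3   1 ]
R3 <- (1/4)*R3:  [   0    0    1  |   -1  3/4  1/4 ]
R1 <- R1 - (-2/5)*R3:  [    1     0     0  |  -3/5  3/10  1/10 ]
R2 <- R2 - (3/2)*R3:  [    0     1     0  |   1/2  -5/8  -3/8 ]
Right block of [I | A^{-1}] is the inverse:
[ -3/5  3/10  1/10 ]
[  1/2  -5/8  -3/8 ]
[   -1   3/4   1/4 ]

inverse = [-3/5 3/10 1/10; 1/2 -5/8 -3/8; -1 3/4 1/4]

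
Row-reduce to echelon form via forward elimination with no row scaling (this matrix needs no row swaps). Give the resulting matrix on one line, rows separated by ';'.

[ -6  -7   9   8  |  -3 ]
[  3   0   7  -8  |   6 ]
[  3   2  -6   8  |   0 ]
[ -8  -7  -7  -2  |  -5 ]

REF = [-6 -7 9 8 -3; 0 -7/2 23/2 -4 9/2; 0 0 -45/7 96/7 -24/7; 0 0 0 -1778/45 362/45]

Forward elimination:
R2 <- R2 - (-1/2)*R1:  [    0  -7/2  23/2    -4   9/2 ]
R3 <- R3 - (-1/2)*R1:  [    0  -3/2  -3/2    12  -3/2 ]
R4 <- R4 - (4/3)*R1:  [     0    7/3    -19  -38/3     -1 ]
R3 <- R3 - (3/7)*R2:  [     0      0  -45/7   96/7  -24/7 ]
R4 <- R4 - (-2/3)*R2:  [     0      0  -34/3  -46/3      2 ]
R4 <- R4 - (238/135)*R3:  [        0         0         0  -1778/45    362/45 ]
Row echelon form:
[ -6    -7      9         8  |      -3 ]
[  0  -7/2   23/2        -4  |     9/2 ]
[  0     0  -45/7      96/7  |   -24/7 ]
[  0     0      0  -1778/45  |  362/45 ]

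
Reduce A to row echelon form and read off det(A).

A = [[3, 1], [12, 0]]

det(A) = -12

Forward elimination:
R2 <- R2 - (4)*R1:  [  0  -4 ]
Upper-triangular form:
[ 3   1 ]
[ 0  -4 ]
det(A) = (-1)^0 * (3) * (-4) = -12  (0 row swaps -> sign +1)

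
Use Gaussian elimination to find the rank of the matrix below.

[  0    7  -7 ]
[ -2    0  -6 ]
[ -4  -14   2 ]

rank(A) = 2

Row reduction:
R1 <-> R2   (pivot in column 1 was zero)
[ -2    0  -6 ]
[  0    7  -7 ]
[ -4  -14   2 ]
R3 <- R3 - (2)*R1:  [   0  -14   14 ]
R3 <- R3 - (-2)*R2:  [ 0  0  0 ]
Row echelon form:
[ -2  0  -6 ]
[  0  7  -7 ]
[  0  0   0 ]
Nonzero rows / pivot columns: 2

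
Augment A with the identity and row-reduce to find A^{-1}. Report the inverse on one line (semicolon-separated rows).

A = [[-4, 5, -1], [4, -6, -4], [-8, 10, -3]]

inverse = [-29/2 -5/4 13/2; -11 -1 5; 2 0 -1]

Gauss-Jordan on [A | I]:
R1 <- (1/-4)*R1:  [    1  -5/4   1/4  |  -1/4     0     0 ]
R2 <- R2 - (4)*R1:  [  0  -1  -5  |   1   1   0 ]
R3 <- R3 - (-8)*R1:  [  0   0  -1  |  -2   0   1 ]
R2 <- (1/-1)*R2:  [  0   1   5  |  -1  -1   0 ]
R1 <- R1 - (-5/4)*R2:  [    1     0  13/2  |  -3/2  -5/4     0 ]
R3 <- (1/-1)*R3:  [  0   0   1  |   2   0  -1 ]
R1 <- R1 - (13/2)*R3:  [     1      0      0  |  -29/2   -5/4   13/2 ]
R2 <- R2 - (5)*R3:  [   0    1    0  |  -11   -1    5 ]
Right block of [I | A^{-1}] is the inverse:
[ -29/2  -5/4  13/2 ]
[   -11    -1     5 ]
[     2     0    -1 ]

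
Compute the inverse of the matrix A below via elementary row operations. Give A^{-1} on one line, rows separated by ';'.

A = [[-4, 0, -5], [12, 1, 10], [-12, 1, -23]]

inverse = [-11/4 -5/12 5/12; 13 8/3 -5/3; 2 1/3 -1/3]

Gauss-Jordan on [A | I]:
R1 <- (1/-4)*R1:  [    1     0   5/4  |  -1/4     0     0 ]
R2 <- R2 - (12)*R1:  [  0   1  -5  |   3   1   0 ]
R3 <- R3 - (-12)*R1:  [  0   1  -8  |  -3   0   1 ]
R3 <- R3 - (1)*R2:  [  0   0  -3  |  -6  -1   1 ]
R3 <- (1/-3)*R3:  [    0     0     1  |     2   1/3  -1/3 ]
R1 <- R1 - (5/4)*R3:  [     1      0      0  |  -11/4  -5/12   5/12 ]
R2 <- R2 - (-5)*R3:  [    0     1     0  |    13   8/3  -5/3 ]
Right block of [I | A^{-1}] is the inverse:
[ -11/4  -5/12  5/12 ]
[    13    8/3  -5/3 ]
[     2    1/3  -1/3 ]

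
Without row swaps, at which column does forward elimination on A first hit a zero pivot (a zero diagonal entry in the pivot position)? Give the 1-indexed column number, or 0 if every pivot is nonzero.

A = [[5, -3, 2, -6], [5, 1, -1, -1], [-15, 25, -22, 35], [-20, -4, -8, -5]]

first zero-pivot column = 4

Naive forward elimination:
R2 <- R2 - (1)*R1:  [  0   4  -3   5 ]
R3 <- R3 - (-3)*R1:  [   0   16  -16   17 ]
R4 <- R4 - (-4)*R1:  [   0  -16    0  -29 ]
R3 <- R3 - (4)*R2:  [  0   0  -4  -3 ]
R4 <- R4 - (-4)*R2:  [   0    0  -12   -9 ]
R4 <- R4 - (3)*R3:  [ 0  0  0  0 ]
Matrix at this point:
[ 5  -3   2  -6 ]
[ 0   4  -3   5 ]
[ 0   0  -4  -3 ]
[ 0   0   0   0 ]
Pivot entry (4,4) in the last row is zero and there are no rows below to swap with -> zero pivot in column 4 (A is singular).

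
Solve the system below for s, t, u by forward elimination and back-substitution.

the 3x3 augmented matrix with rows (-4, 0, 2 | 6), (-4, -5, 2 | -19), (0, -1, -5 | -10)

Forward elimination on [A|b]:
R2 <- R2 - (1)*R1:  [   0   -5    0  -25 ]
R3 <- R3 - (1/5)*R2:  [  0   0  -5  -5 ]
Row echelon form:
[ -4   0   2  |    6 ]
[  0  -5   0  |  -25 ]
[  0   0  -5  |   -5 ]
Back-substitution:
u = (-5) / -5 = 1
t = (-25) / -5 = 5
s = (6 - (2)*(1)) / -4 = -1

(-1, 5, 1)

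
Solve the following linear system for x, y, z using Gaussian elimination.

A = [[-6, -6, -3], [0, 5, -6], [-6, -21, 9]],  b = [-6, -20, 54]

(5, -4, 0)

Forward elimination on [A|b]:
R3 <- R3 - (1)*R1:  [   0  -15   12   60 ]
R3 <- R3 - (-3)*R2:  [  0   0  -6   0 ]
Row echelon form:
[ -6  -6  -3  |   -6 ]
[  0   5  -6  |  -20 ]
[  0   0  -6  |    0 ]
Back-substitution:
z = (0) / -6 = 0
y = (-20 - (-6)*(0)) / 5 = -4
x = (-6 - (-6)*(-4) - (-3)*(0)) / -6 = 5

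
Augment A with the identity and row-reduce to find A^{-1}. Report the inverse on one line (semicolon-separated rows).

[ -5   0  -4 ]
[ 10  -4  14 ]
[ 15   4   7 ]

Gauss-Jordan on [A | I]:
R1 <- (1/-5)*R1:  [    1     0   4/5  |  -1/5     0     0 ]
R2 <- R2 - (10)*R1:  [  0  -4   6  |   2   1   0 ]
R3 <- R3 - (15)*R1:  [  0   4  -5  |   3   0   1 ]
R2 <- (1/-4)*R2:  [    0     1  -3/2  |  -1/2  -1/4     0 ]
R3 <- R3 - (4)*R2:  [ 0  0  1  |  5  1  1 ]
R1 <- R1 - (4/5)*R3:  [     1      0      0  |  -21/5   -4/5   -4/5 ]
R2 <- R2 - (-3/2)*R3:  [   0    1    0  |    7  5/4  3/2 ]
Right block of [I | A^{-1}] is the inverse:
[ -21/5  -4/5  -4/5 ]
[     7   5/4   3/2 ]
[     5     1     1 ]

inverse = [-21/5 -4/5 -4/5; 7 5/4 3/2; 5 1 1]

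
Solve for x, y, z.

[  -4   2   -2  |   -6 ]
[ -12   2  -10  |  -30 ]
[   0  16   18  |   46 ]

(4, 4, -1)

Forward elimination on [A|b]:
R2 <- R2 - (3)*R1:  [   0   -4   -4  -12 ]
R3 <- R3 - (-4)*R2:  [  0   0   2  -2 ]
Row echelon form:
[ -4   2  -2  |   -6 ]
[  0  -4  -4  |  -12 ]
[  0   0   2  |   -2 ]
Back-substitution:
z = (-2) / 2 = -1
y = (-12 - (-4)*(-1)) / -4 = 4
x = (-6 - (2)*(4) - (-2)*(-1)) / -4 = 4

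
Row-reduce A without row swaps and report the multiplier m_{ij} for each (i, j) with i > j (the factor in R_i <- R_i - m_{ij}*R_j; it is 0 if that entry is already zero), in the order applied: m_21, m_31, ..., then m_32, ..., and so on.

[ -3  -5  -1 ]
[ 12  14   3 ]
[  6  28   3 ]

Forward elimination:
R2 <- R2 - (-4)*R1:  [  0  -6  -1 ]
R3 <- R3 - (-2)*R1:  [  0  18   1 ]
R3 <- R3 - (-3)*R2:  [  0   0  -2 ]
Multipliers (in order of application): m_{21} = -4, m_{31} = -2, m_{32} = -3

multipliers: -4, -2, -3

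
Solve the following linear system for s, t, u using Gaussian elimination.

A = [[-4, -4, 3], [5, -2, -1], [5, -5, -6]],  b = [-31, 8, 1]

(3, 4, -1)

Forward elimination on [A|b]:
R2 <- R2 - (-5/4)*R1:  [      0      -7    11/4  -123/4 ]
R3 <- R3 - (-5/4)*R1:  [      0     -10    -9/4  -151/4 ]
R3 <- R3 - (10/7)*R2:  [       0        0  -173/28   173/28 ]
Row echelon form:
[ -4  -4        3  |     -31 ]
[  0  -7     11/4  |  -123/4 ]
[  0   0  -173/28  |  173/28 ]
Back-substitution:
u = (173/28) / (-173/28) = -1
t = (-123/4 - (11/4)*(-1)) / -7 = 4
s = (-31 - (-4)*(4) - (3)*(-1)) / -4 = 3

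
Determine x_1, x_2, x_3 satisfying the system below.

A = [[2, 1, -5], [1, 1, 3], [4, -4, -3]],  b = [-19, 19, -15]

Forward elimination on [A|b]:
R2 <- R2 - (1/2)*R1:  [    0   1/2  11/2  57/2 ]
R3 <- R3 - (2)*R1:  [  0  -6   7  23 ]
R3 <- R3 - (-12)*R2:  [   0    0   73  365 ]
Row echelon form:
[ 2    1    -5  |   -19 ]
[ 0  1/2  11/2  |  57/2 ]
[ 0    0    73  |   365 ]
Back-substitution:
x_3 = (365) / 73 = 5
x_2 = (57/2 - (11/2)*(5)) / (1/2) = 2
x_1 = (-19 - (1)*(2) - (-5)*(5)) / 2 = 2

(2, 2, 5)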